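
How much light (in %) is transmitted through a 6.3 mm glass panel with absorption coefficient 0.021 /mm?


Beer-Lambert law: T = exp(-alpha * thickness)
  exponent = -0.021 * 6.3 = -0.1323
  T = exp(-0.1323) = 0.8761
  Percentage = 0.8761 * 100 = 87.61%

87.61%


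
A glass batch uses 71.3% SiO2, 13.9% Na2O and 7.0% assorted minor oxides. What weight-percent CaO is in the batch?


Pieces sum to 100%:
  CaO = 100 - (SiO2 + Na2O + others)
  CaO = 100 - (71.3 + 13.9 + 7.0) = 7.8%

7.8%


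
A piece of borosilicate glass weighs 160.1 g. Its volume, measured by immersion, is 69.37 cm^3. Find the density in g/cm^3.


Use the definition of density:
  rho = mass / volume
  rho = 160.1 / 69.37 = 2.308 g/cm^3

2.308 g/cm^3


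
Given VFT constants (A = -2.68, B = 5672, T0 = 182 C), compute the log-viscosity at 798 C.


VFT equation: log(eta) = A + B / (T - T0)
  T - T0 = 798 - 182 = 616
  B / (T - T0) = 5672 / 616 = 9.208
  log(eta) = -2.68 + 9.208 = 6.528

6.528


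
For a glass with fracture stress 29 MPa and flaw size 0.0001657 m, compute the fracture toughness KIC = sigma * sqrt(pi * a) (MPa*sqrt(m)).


Fracture toughness: KIC = sigma * sqrt(pi * a)
  pi * a = pi * 0.0001657 = 0.000520562
  sqrt(pi * a) = 0.022816
  KIC = 29 * 0.022816 = 0.662 MPa*sqrt(m)

0.662 MPa*sqrt(m)


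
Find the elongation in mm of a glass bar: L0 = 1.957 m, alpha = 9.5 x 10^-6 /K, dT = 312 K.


Thermal expansion formula: dL = alpha * L0 * dT
  dL = (9.5 x 10^-6) * 1.957 * 312 = 0.00580055 m
Convert to mm: 0.00580055 * 1000 = 5.8005 mm

5.8005 mm


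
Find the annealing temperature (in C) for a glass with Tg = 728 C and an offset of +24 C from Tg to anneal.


The annealing temperature is Tg plus the offset:
  T_anneal = 728 + 24 = 752 C

752 C


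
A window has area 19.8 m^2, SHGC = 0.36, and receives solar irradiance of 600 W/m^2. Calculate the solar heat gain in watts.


Solar heat gain: Q = Area * SHGC * Irradiance
  Q = 19.8 * 0.36 * 600 = 4276.8 W

4276.8 W


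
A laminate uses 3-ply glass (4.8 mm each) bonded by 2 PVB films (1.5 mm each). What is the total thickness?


Total thickness = glass contribution + PVB contribution
  Glass: 3 * 4.8 = 14.4 mm
  PVB: 2 * 1.5 = 3.0 mm
  Total = 14.4 + 3.0 = 17.4 mm

17.4 mm


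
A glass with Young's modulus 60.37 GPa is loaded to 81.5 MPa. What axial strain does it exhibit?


Rearrange E = sigma / epsilon:
  epsilon = sigma / E
  E (MPa) = 60.37 * 1000 = 60370
  epsilon = 81.5 / 60370 = 0.00135

0.00135


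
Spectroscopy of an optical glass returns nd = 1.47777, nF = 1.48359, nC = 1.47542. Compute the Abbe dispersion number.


Abbe number formula: Vd = (nd - 1) / (nF - nC)
  nd - 1 = 1.47777 - 1 = 0.47777
  nF - nC = 1.48359 - 1.47542 = 0.00817
  Vd = 0.47777 / 0.00817 = 58.48

58.48


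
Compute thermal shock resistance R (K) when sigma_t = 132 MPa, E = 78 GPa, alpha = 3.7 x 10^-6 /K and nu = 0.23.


Thermal shock resistance: R = sigma * (1 - nu) / (E * alpha)
  Numerator = 132 * (1 - 0.23) = 101.64
  Denominator = 78 * 1000 * (3.7 x 10^-6) = 0.2886
  R = 101.64 / 0.2886 = 352.2 K

352.2 K


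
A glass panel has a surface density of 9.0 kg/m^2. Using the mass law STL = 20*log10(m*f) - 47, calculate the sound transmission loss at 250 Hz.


Mass law: STL = 20 * log10(m * f) - 47
  m * f = 9.0 * 250 = 2250
  log10(2250) = 3.35218
  STL = 20 * 3.35218 - 47 = 67.0436 - 47 = 20.0 dB

20.0 dB


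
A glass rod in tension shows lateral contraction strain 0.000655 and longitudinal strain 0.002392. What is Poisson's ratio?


Poisson's ratio: nu = lateral strain / axial strain
  nu = 0.000655 / 0.002392 = 0.2738

0.2738


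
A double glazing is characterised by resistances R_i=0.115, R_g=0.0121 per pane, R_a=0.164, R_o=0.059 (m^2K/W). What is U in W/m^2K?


Total thermal resistance (series):
  R_total = R_in + R_glass + R_air + R_glass + R_out
  R_total = 0.115 + 0.0121 + 0.164 + 0.0121 + 0.059 = 0.3622 m^2K/W
U-value = 1 / R_total = 1 / 0.3622 = 2.761 W/m^2K

2.761 W/m^2K


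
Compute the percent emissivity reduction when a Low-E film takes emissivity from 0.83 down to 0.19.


Percentage reduction = (1 - coated/uncoated) * 100
  Ratio = 0.19 / 0.83 = 0.2289
  Reduction = (1 - 0.2289) * 100 = 77.1%

77.1%


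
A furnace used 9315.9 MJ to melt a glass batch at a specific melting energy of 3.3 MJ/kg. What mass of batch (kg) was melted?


Rearrange E = m * s for m:
  m = E / s
  m = 9315.9 / 3.3 = 2823.0 kg

2823.0 kg


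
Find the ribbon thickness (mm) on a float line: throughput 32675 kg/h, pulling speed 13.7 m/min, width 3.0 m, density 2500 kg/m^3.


Ribbon cross-section from mass balance:
  Volume rate = throughput / density = 32675 / 2500 = 13.07 m^3/h
  thickness = volume rate / (speed * 60 * width), i.e.
  thickness = throughput / (60 * speed * width * density) * 1000
  thickness = 32675 / (60 * 13.7 * 3.0 * 2500) * 1000 = 5.3 mm

5.3 mm


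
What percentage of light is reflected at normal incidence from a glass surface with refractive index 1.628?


Fresnel reflectance at normal incidence:
  R = ((n - 1)/(n + 1))^2
  (n - 1)/(n + 1) = (1.628 - 1)/(1.628 + 1) = 0.238965
  R = 0.238965^2 = 0.0571043
  R(%) = 0.0571043 * 100 = 5.71%

5.71%


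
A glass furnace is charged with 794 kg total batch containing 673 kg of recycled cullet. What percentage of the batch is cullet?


Cullet ratio = (cullet mass / total batch mass) * 100
  Ratio = 673 / 794 * 100 = 84.76%

84.76%


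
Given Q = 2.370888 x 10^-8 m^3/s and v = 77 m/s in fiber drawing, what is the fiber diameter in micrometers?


Cross-sectional area from continuity:
  A = Q / v = 2.370888 x 10^-8 / 77 = 3.079075 x 10^-10 m^2
Diameter from circular cross-section:
  d = sqrt(4A / pi) * 10^6 (m -> um)
  d = sqrt(4 * 3.079075 x 10^-10 / pi) * 10^6 = 19.8 um

19.8 um


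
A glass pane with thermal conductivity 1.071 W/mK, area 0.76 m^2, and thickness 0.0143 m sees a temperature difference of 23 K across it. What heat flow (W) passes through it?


Fourier's law: Q = k * A * dT / t
  Q = 1.071 * 0.76 * 23 / 0.0143
  Q = 18.72108 / 0.0143 = 1309.2 W

1309.2 W


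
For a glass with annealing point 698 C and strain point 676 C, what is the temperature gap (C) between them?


Gap = T_anneal - T_strain:
  gap = 698 - 676 = 22 C

22 C


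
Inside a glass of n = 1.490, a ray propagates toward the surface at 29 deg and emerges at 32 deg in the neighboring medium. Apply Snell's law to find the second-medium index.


Apply Snell's law: n1 * sin(theta1) = n2 * sin(theta2)
  n2 = n1 * sin(theta1) / sin(theta2)
  sin(29) = 0.48481
  sin(32) = 0.529919
  n2 = 1.490 * 0.48481 / 0.529919 = 1.3632

1.3632


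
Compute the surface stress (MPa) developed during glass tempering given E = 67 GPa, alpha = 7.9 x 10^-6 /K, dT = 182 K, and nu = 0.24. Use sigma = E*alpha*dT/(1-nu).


Tempering stress: sigma = E * alpha * dT / (1 - nu)
  E (MPa) = 67 * 1000 = 67000
  Numerator = 67000 * (7.9 x 10^-6) * 182 = 96.3326
  Denominator = 1 - 0.24 = 0.76
  sigma = 96.3326 / 0.76 = 126.8 MPa

126.8 MPa


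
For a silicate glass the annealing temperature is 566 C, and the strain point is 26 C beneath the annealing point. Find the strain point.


Strain point = annealing point - difference:
  T_strain = 566 - 26 = 540 C

540 C


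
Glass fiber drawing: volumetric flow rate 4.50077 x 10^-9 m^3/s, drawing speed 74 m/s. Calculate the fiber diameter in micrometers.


Cross-sectional area from continuity:
  A = Q / v = 4.50077 x 10^-9 / 74 = 6.082122 x 10^-11 m^2
Diameter from circular cross-section:
  d = sqrt(4A / pi) * 10^6 (m -> um)
  d = sqrt(4 * 6.082122 x 10^-11 / pi) * 10^6 = 8.8 um

8.8 um


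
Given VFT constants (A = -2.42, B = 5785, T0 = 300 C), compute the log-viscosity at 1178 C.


VFT equation: log(eta) = A + B / (T - T0)
  T - T0 = 1178 - 300 = 878
  B / (T - T0) = 5785 / 878 = 6.589
  log(eta) = -2.42 + 6.589 = 4.169

4.169


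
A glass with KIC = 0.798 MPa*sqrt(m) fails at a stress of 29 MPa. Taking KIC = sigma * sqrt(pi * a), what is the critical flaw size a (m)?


Rearrange KIC = sigma * sqrt(pi * a):
  sqrt(pi * a) = KIC / sigma
  sqrt(pi * a) = 0.798 / 29 = 0.027517
  a = (KIC / sigma)^2 / pi
  a = 0.027517^2 / pi = 0.000241 m

0.000241 m


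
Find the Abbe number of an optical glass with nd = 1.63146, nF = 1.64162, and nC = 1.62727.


Abbe number formula: Vd = (nd - 1) / (nF - nC)
  nd - 1 = 1.63146 - 1 = 0.63146
  nF - nC = 1.64162 - 1.62727 = 0.01435
  Vd = 0.63146 / 0.01435 = 44.0

44.0


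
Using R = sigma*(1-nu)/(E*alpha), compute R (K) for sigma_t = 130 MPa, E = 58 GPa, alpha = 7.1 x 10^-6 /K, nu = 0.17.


Thermal shock resistance: R = sigma * (1 - nu) / (E * alpha)
  Numerator = 130 * (1 - 0.17) = 107.9
  Denominator = 58 * 1000 * (7.1 x 10^-6) = 0.4118
  R = 107.9 / 0.4118 = 262.0 K

262.0 K


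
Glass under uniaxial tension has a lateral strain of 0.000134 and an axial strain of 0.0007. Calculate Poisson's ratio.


Poisson's ratio: nu = lateral strain / axial strain
  nu = 0.000134 / 0.0007 = 0.1914

0.1914


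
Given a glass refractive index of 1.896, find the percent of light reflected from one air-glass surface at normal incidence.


Fresnel reflectance at normal incidence:
  R = ((n - 1)/(n + 1))^2
  (n - 1)/(n + 1) = (1.896 - 1)/(1.896 + 1) = 0.309392
  R = 0.309392^2 = 0.0957234
  R(%) = 0.0957234 * 100 = 9.572%

9.572%


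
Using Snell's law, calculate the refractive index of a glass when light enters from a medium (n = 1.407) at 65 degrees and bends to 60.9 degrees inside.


Apply Snell's law: n1 * sin(theta1) = n2 * sin(theta2)
  n2 = n1 * sin(theta1) / sin(theta2)
  sin(65) = 0.906308
  sin(60.9) = 0.873772
  n2 = 1.407 * 0.906308 / 0.873772 = 1.4594

1.4594


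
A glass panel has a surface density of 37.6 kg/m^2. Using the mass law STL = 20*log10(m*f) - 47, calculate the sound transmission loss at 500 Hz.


Mass law: STL = 20 * log10(m * f) - 47
  m * f = 37.6 * 500 = 18800
  log10(18800) = 4.27416
  STL = 20 * 4.27416 - 47 = 85.4832 - 47 = 38.5 dB

38.5 dB


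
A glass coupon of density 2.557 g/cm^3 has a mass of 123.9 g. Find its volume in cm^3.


Rearrange rho = m / V:
  V = m / rho
  V = 123.9 / 2.557 = 48.455 cm^3

48.455 cm^3


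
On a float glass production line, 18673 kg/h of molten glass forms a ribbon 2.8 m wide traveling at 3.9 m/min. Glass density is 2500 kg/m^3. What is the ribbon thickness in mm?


Ribbon cross-section from mass balance:
  Volume rate = throughput / density = 18673 / 2500 = 7.4692 m^3/h
  thickness = volume rate / (speed * 60 * width), i.e.
  thickness = throughput / (60 * speed * width * density) * 1000
  thickness = 18673 / (60 * 3.9 * 2.8 * 2500) * 1000 = 11.4 mm

11.4 mm


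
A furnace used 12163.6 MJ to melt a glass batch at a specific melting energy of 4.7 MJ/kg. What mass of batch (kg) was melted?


Rearrange E = m * s for m:
  m = E / s
  m = 12163.6 / 4.7 = 2588.0 kg

2588.0 kg


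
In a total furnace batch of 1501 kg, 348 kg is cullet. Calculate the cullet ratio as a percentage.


Cullet ratio = (cullet mass / total batch mass) * 100
  Ratio = 348 / 1501 * 100 = 23.18%

23.18%


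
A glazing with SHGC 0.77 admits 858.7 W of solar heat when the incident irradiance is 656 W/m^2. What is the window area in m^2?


Rearrange Q = Area * SHGC * Irradiance:
  Area = Q / (SHGC * Irradiance)
  Area = 858.7 / (0.77 * 656) = 1.7 m^2

1.7 m^2


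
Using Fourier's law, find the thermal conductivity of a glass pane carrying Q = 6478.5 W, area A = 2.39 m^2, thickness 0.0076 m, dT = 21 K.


Fourier's law rearranged: k = Q * t / (A * dT)
  Numerator = 6478.5 * 0.0076 = 49.2366
  Denominator = 2.39 * 21 = 50.19
  k = 49.2366 / 50.19 = 0.981 W/mK

0.981 W/mK


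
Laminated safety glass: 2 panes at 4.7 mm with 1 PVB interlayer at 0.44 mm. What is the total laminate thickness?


Total thickness = glass contribution + PVB contribution
  Glass: 2 * 4.7 = 9.4 mm
  PVB: 1 * 0.44 = 0.44 mm
  Total = 9.4 + 0.44 = 9.84 mm

9.84 mm


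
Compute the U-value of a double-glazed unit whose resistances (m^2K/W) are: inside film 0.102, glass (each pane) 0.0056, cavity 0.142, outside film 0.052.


Total thermal resistance (series):
  R_total = R_in + R_glass + R_air + R_glass + R_out
  R_total = 0.102 + 0.0056 + 0.142 + 0.0056 + 0.052 = 0.3072 m^2K/W
U-value = 1 / R_total = 1 / 0.3072 = 3.255 W/m^2K

3.255 W/m^2K


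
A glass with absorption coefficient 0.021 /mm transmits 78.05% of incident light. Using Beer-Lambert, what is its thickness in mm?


Rearrange T = exp(-alpha * thickness):
  thickness = -ln(T) / alpha
  T = 78.05/100 = 0.7805
  ln(T) = -0.24782
  -ln(T) = 0.24782
  thickness = 0.24782 / 0.021 = 11.8 mm

11.8 mm


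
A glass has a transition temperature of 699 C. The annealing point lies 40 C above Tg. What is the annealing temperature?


The annealing temperature is Tg plus the offset:
  T_anneal = 699 + 40 = 739 C

739 C


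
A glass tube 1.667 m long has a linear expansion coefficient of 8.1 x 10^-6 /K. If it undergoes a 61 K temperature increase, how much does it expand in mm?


Thermal expansion formula: dL = alpha * L0 * dT
  dL = (8.1 x 10^-6) * 1.667 * 61 = 0.00082366 m
Convert to mm: 0.00082366 * 1000 = 0.8237 mm

0.8237 mm


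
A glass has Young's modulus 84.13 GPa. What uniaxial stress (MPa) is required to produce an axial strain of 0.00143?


Rearrange E = sigma / epsilon:
  sigma = E * epsilon
  E (MPa) = 84.13 * 1000 = 84130
  sigma = 84130 * 0.00143 = 120.31 MPa

120.31 MPa


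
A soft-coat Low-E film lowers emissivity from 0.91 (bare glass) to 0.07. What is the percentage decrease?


Percentage reduction = (1 - coated/uncoated) * 100
  Ratio = 0.07 / 0.91 = 0.0769
  Reduction = (1 - 0.0769) * 100 = 92.3%

92.3%


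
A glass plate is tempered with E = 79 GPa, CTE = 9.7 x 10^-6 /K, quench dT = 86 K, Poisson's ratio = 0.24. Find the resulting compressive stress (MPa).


Tempering stress: sigma = E * alpha * dT / (1 - nu)
  E (MPa) = 79 * 1000 = 79000
  Numerator = 79000 * (9.7 x 10^-6) * 86 = 65.9018
  Denominator = 1 - 0.24 = 0.76
  sigma = 65.9018 / 0.76 = 86.7 MPa

86.7 MPa


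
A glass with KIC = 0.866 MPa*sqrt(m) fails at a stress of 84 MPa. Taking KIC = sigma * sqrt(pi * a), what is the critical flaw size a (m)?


Rearrange KIC = sigma * sqrt(pi * a):
  sqrt(pi * a) = KIC / sigma
  sqrt(pi * a) = 0.866 / 84 = 0.01031
  a = (KIC / sigma)^2 / pi
  a = 0.01031^2 / pi = 0.0000338 m

0.0000338 m


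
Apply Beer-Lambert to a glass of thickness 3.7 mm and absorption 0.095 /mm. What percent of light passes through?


Beer-Lambert law: T = exp(-alpha * thickness)
  exponent = -0.095 * 3.7 = -0.3515
  T = exp(-0.3515) = 0.7036
  Percentage = 0.7036 * 100 = 70.36%

70.36%


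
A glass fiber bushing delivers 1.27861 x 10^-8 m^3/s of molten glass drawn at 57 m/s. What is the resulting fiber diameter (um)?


Cross-sectional area from continuity:
  A = Q / v = 1.27861 x 10^-8 / 57 = 2.243175 x 10^-10 m^2
Diameter from circular cross-section:
  d = sqrt(4A / pi) * 10^6 (m -> um)
  d = sqrt(4 * 2.243175 x 10^-10 / pi) * 10^6 = 16.9 um

16.9 um


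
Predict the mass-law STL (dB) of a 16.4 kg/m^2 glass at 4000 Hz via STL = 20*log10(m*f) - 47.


Mass law: STL = 20 * log10(m * f) - 47
  m * f = 16.4 * 4000 = 65600
  log10(65600) = 4.8169
  STL = 20 * 4.8169 - 47 = 96.338 - 47 = 49.3 dB

49.3 dB


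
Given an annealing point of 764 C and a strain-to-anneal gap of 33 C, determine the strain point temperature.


Strain point = annealing point - difference:
  T_strain = 764 - 33 = 731 C

731 C


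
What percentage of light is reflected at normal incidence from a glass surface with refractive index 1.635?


Fresnel reflectance at normal incidence:
  R = ((n - 1)/(n + 1))^2
  (n - 1)/(n + 1) = (1.635 - 1)/(1.635 + 1) = 0.240987
  R = 0.240987^2 = 0.0580747
  R(%) = 0.0580747 * 100 = 5.807%

5.807%


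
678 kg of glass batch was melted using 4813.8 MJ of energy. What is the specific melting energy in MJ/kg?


Rearrange E = m * s for s:
  s = E / m
  s = 4813.8 / 678 = 7.1 MJ/kg

7.1 MJ/kg


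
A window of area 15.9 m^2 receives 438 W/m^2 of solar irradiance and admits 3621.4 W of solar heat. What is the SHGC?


Rearrange Q = Area * SHGC * Irradiance:
  SHGC = Q / (Area * Irradiance)
  SHGC = 3621.4 / (15.9 * 438) = 0.52

0.52


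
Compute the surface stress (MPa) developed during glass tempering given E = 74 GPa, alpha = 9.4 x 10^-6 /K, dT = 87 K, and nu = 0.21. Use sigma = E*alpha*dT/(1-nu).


Tempering stress: sigma = E * alpha * dT / (1 - nu)
  E (MPa) = 74 * 1000 = 74000
  Numerator = 74000 * (9.4 x 10^-6) * 87 = 60.5172
  Denominator = 1 - 0.21 = 0.79
  sigma = 60.5172 / 0.79 = 76.6 MPa

76.6 MPa


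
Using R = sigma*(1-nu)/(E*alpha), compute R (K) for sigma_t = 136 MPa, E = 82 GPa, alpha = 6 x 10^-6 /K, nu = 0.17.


Thermal shock resistance: R = sigma * (1 - nu) / (E * alpha)
  Numerator = 136 * (1 - 0.17) = 112.88
  Denominator = 82 * 1000 * (6 x 10^-6) = 0.492
  R = 112.88 / 0.492 = 229.4 K

229.4 K


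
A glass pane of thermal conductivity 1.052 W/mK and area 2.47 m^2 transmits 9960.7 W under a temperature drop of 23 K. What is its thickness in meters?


Fourier's law: t = k * A * dT / Q
  t = 1.052 * 2.47 * 23 / 9960.7
  t = 59.76412 / 9960.7 = 0.006 m

0.006 m


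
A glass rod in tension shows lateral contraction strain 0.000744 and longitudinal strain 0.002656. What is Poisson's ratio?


Poisson's ratio: nu = lateral strain / axial strain
  nu = 0.000744 / 0.002656 = 0.2801

0.2801


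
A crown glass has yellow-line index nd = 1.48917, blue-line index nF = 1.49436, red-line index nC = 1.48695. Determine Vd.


Abbe number formula: Vd = (nd - 1) / (nF - nC)
  nd - 1 = 1.48917 - 1 = 0.48917
  nF - nC = 1.49436 - 1.48695 = 0.00741
  Vd = 0.48917 / 0.00741 = 66.01

66.01


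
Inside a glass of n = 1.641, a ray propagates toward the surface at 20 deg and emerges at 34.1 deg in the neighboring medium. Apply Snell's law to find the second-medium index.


Apply Snell's law: n1 * sin(theta1) = n2 * sin(theta2)
  n2 = n1 * sin(theta1) / sin(theta2)
  sin(20) = 0.34202
  sin(34.1) = 0.560639
  n2 = 1.641 * 0.34202 / 0.560639 = 1.0011

1.0011


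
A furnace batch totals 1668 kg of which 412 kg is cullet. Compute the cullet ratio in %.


Cullet ratio = (cullet mass / total batch mass) * 100
  Ratio = 412 / 1668 * 100 = 24.7%

24.7%


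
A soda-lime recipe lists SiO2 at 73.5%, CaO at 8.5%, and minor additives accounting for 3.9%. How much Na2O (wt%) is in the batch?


Pieces sum to 100%:
  Na2O = 100 - (SiO2 + CaO + others)
  Na2O = 100 - (73.5 + 8.5 + 3.9) = 14.1%

14.1%


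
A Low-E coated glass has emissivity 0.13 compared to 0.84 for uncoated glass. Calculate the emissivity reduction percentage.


Percentage reduction = (1 - coated/uncoated) * 100
  Ratio = 0.13 / 0.84 = 0.1548
  Reduction = (1 - 0.1548) * 100 = 84.5%

84.5%


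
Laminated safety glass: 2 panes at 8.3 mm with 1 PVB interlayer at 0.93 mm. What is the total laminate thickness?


Total thickness = glass contribution + PVB contribution
  Glass: 2 * 8.3 = 16.6 mm
  PVB: 1 * 0.93 = 0.93 mm
  Total = 16.6 + 0.93 = 17.53 mm

17.53 mm


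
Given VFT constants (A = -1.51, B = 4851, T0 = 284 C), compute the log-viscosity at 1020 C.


VFT equation: log(eta) = A + B / (T - T0)
  T - T0 = 1020 - 284 = 736
  B / (T - T0) = 4851 / 736 = 6.591
  log(eta) = -1.51 + 6.591 = 5.081

5.081


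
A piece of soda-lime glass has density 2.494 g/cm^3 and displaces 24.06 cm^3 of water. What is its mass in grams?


Rearrange rho = m / V:
  m = rho * V
  m = 2.494 * 24.06 = 60.006 g

60.006 g


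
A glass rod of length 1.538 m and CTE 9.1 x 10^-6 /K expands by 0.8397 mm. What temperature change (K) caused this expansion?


Rearrange dL = alpha * L0 * dT for dT:
  dT = dL / (alpha * L0)
  dL (m) = 0.8397 / 1000 = 0.0008397
  dT = 0.0008397 / ((9.1 x 10^-6) * 1.538) = 60.0 K

60.0 K


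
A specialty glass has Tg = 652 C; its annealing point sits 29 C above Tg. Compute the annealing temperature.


The annealing temperature is Tg plus the offset:
  T_anneal = 652 + 29 = 681 C

681 C


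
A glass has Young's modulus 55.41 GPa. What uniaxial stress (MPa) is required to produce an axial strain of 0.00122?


Rearrange E = sigma / epsilon:
  sigma = E * epsilon
  E (MPa) = 55.41 * 1000 = 55410
  sigma = 55410 * 0.00122 = 67.6 MPa

67.6 MPa


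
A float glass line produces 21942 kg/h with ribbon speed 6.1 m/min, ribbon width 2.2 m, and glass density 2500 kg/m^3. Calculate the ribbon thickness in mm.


Ribbon cross-section from mass balance:
  Volume rate = throughput / density = 21942 / 2500 = 8.7768 m^3/h
  thickness = volume rate / (speed * 60 * width), i.e.
  thickness = throughput / (60 * speed * width * density) * 1000
  thickness = 21942 / (60 * 6.1 * 2.2 * 2500) * 1000 = 10.9 mm

10.9 mm


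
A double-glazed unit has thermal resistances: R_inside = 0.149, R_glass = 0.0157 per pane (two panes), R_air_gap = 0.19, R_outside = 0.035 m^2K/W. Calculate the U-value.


Total thermal resistance (series):
  R_total = R_in + R_glass + R_air + R_glass + R_out
  R_total = 0.149 + 0.0157 + 0.19 + 0.0157 + 0.035 = 0.4054 m^2K/W
U-value = 1 / R_total = 1 / 0.4054 = 2.467 W/m^2K

2.467 W/m^2K


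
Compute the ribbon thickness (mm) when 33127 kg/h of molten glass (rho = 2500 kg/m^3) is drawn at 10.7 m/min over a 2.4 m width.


Ribbon cross-section from mass balance:
  Volume rate = throughput / density = 33127 / 2500 = 13.2508 m^3/h
  thickness = volume rate / (speed * 60 * width), i.e.
  thickness = throughput / (60 * speed * width * density) * 1000
  thickness = 33127 / (60 * 10.7 * 2.4 * 2500) * 1000 = 8.6 mm

8.6 mm


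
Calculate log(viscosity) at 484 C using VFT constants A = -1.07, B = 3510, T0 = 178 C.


VFT equation: log(eta) = A + B / (T - T0)
  T - T0 = 484 - 178 = 306
  B / (T - T0) = 3510 / 306 = 11.471
  log(eta) = -1.07 + 11.471 = 10.401

10.401


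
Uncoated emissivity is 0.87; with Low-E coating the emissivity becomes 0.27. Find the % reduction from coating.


Percentage reduction = (1 - coated/uncoated) * 100
  Ratio = 0.27 / 0.87 = 0.3103
  Reduction = (1 - 0.3103) * 100 = 69.0%

69.0%


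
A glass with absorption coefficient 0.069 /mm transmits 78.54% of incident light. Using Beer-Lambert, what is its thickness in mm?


Rearrange T = exp(-alpha * thickness):
  thickness = -ln(T) / alpha
  T = 78.54/100 = 0.7854
  ln(T) = -0.24156
  -ln(T) = 0.24156
  thickness = 0.24156 / 0.069 = 3.5 mm

3.5 mm


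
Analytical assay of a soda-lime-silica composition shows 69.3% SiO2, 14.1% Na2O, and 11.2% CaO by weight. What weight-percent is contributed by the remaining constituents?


Sum the three major oxides:
  SiO2 + Na2O + CaO = 69.3 + 14.1 + 11.2 = 94.6%
Subtract from 100%:
  Others = 100 - 94.6 = 5.4%

5.4%


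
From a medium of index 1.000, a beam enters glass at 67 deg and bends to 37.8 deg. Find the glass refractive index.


Apply Snell's law: n1 * sin(theta1) = n2 * sin(theta2)
  n2 = n1 * sin(theta1) / sin(theta2)
  sin(67) = 0.920505
  sin(37.8) = 0.612907
  n2 = 1.000 * 0.920505 / 0.612907 = 1.5019

1.5019


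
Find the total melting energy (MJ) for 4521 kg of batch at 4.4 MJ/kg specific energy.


Total energy = mass * specific energy
  E = 4521 * 4.4 = 19892.4 MJ

19892.4 MJ


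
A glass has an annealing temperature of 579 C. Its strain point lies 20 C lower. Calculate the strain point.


Strain point = annealing point - difference:
  T_strain = 579 - 20 = 559 C

559 C


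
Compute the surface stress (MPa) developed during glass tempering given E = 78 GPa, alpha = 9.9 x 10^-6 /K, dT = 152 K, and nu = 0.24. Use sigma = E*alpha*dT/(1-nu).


Tempering stress: sigma = E * alpha * dT / (1 - nu)
  E (MPa) = 78 * 1000 = 78000
  Numerator = 78000 * (9.9 x 10^-6) * 152 = 117.3744
  Denominator = 1 - 0.24 = 0.76
  sigma = 117.3744 / 0.76 = 154.4 MPa

154.4 MPa


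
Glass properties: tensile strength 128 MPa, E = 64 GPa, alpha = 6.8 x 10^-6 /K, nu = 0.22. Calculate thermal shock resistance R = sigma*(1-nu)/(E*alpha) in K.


Thermal shock resistance: R = sigma * (1 - nu) / (E * alpha)
  Numerator = 128 * (1 - 0.22) = 99.84
  Denominator = 64 * 1000 * (6.8 x 10^-6) = 0.4352
  R = 99.84 / 0.4352 = 229.4 K

229.4 K


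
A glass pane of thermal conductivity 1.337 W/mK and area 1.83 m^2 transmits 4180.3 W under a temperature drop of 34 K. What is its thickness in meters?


Fourier's law: t = k * A * dT / Q
  t = 1.337 * 1.83 * 34 / 4180.3
  t = 83.18814 / 4180.3 = 0.0199 m

0.0199 m


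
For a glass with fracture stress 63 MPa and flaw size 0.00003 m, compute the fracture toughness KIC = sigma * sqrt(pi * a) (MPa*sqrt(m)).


Fracture toughness: KIC = sigma * sqrt(pi * a)
  pi * a = pi * 0.00003 = 0.000094248
  sqrt(pi * a) = 0.009708
  KIC = 63 * 0.009708 = 0.612 MPa*sqrt(m)

0.612 MPa*sqrt(m)


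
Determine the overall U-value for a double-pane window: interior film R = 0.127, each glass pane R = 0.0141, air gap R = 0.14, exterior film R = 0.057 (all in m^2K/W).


Total thermal resistance (series):
  R_total = R_in + R_glass + R_air + R_glass + R_out
  R_total = 0.127 + 0.0141 + 0.14 + 0.0141 + 0.057 = 0.3522 m^2K/W
U-value = 1 / R_total = 1 / 0.3522 = 2.839 W/m^2K

2.839 W/m^2K


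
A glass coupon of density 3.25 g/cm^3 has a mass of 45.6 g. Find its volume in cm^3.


Rearrange rho = m / V:
  V = m / rho
  V = 45.6 / 3.25 = 14.031 cm^3

14.031 cm^3


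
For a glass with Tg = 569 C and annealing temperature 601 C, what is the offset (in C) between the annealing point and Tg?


Offset = T_anneal - Tg:
  offset = 601 - 569 = 32 C

32 C


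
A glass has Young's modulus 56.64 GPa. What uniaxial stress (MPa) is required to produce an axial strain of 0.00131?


Rearrange E = sigma / epsilon:
  sigma = E * epsilon
  E (MPa) = 56.64 * 1000 = 56640
  sigma = 56640 * 0.00131 = 74.2 MPa

74.2 MPa


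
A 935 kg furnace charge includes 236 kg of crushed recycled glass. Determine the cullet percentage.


Cullet ratio = (cullet mass / total batch mass) * 100
  Ratio = 236 / 935 * 100 = 25.24%

25.24%


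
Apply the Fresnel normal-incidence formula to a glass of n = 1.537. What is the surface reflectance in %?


Fresnel reflectance at normal incidence:
  R = ((n - 1)/(n + 1))^2
  (n - 1)/(n + 1) = (1.537 - 1)/(1.537 + 1) = 0.211667
  R = 0.211667^2 = 0.0448029
  R(%) = 0.0448029 * 100 = 4.48%

4.48%


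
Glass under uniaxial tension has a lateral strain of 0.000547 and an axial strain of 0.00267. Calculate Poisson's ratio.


Poisson's ratio: nu = lateral strain / axial strain
  nu = 0.000547 / 0.00267 = 0.2049

0.2049


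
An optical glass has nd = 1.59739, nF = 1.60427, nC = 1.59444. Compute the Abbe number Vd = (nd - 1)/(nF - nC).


Abbe number formula: Vd = (nd - 1) / (nF - nC)
  nd - 1 = 1.59739 - 1 = 0.59739
  nF - nC = 1.60427 - 1.59444 = 0.00983
  Vd = 0.59739 / 0.00983 = 60.77

60.77


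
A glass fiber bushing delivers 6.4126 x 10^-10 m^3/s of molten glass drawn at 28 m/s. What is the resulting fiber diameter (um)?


Cross-sectional area from continuity:
  A = Q / v = 6.4126 x 10^-10 / 28 = 2.290214 x 10^-11 m^2
Diameter from circular cross-section:
  d = sqrt(4A / pi) * 10^6 (m -> um)
  d = sqrt(4 * 2.290214 x 10^-11 / pi) * 10^6 = 5.4 um

5.4 um


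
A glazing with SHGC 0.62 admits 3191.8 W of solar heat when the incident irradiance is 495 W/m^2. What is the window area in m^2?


Rearrange Q = Area * SHGC * Irradiance:
  Area = Q / (SHGC * Irradiance)
  Area = 3191.8 / (0.62 * 495) = 10.4 m^2

10.4 m^2


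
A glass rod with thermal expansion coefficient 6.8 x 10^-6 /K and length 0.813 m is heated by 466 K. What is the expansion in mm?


Thermal expansion formula: dL = alpha * L0 * dT
  dL = (6.8 x 10^-6) * 0.813 * 466 = 0.00257623 m
Convert to mm: 0.00257623 * 1000 = 2.5762 mm

2.5762 mm


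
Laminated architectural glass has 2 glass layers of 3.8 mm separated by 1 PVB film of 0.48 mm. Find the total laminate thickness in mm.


Total thickness = glass contribution + PVB contribution
  Glass: 2 * 3.8 = 7.6 mm
  PVB: 1 * 0.48 = 0.48 mm
  Total = 7.6 + 0.48 = 8.08 mm

8.08 mm


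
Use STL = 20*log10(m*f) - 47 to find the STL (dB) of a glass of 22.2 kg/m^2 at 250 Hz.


Mass law: STL = 20 * log10(m * f) - 47
  m * f = 22.2 * 250 = 5550
  log10(5550) = 3.74429
  STL = 20 * 3.74429 - 47 = 74.8858 - 47 = 27.9 dB

27.9 dB


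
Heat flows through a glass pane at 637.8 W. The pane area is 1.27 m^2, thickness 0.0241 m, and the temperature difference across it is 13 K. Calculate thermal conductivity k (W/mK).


Fourier's law rearranged: k = Q * t / (A * dT)
  Numerator = 637.8 * 0.0241 = 15.37098
  Denominator = 1.27 * 13 = 16.51
  k = 15.37098 / 16.51 = 0.931 W/mK

0.931 W/mK


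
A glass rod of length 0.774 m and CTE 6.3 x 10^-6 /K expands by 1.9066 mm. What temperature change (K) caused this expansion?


Rearrange dL = alpha * L0 * dT for dT:
  dT = dL / (alpha * L0)
  dL (m) = 1.9066 / 1000 = 0.0019066
  dT = 0.0019066 / ((6.3 x 10^-6) * 0.774) = 391.0 K

391.0 K


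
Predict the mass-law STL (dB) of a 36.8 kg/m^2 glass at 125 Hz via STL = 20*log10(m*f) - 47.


Mass law: STL = 20 * log10(m * f) - 47
  m * f = 36.8 * 125 = 4600
  log10(4600) = 3.66276
  STL = 20 * 3.66276 - 47 = 73.2552 - 47 = 26.3 dB

26.3 dB


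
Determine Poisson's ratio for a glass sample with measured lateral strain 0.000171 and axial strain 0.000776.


Poisson's ratio: nu = lateral strain / axial strain
  nu = 0.000171 / 0.000776 = 0.2204

0.2204


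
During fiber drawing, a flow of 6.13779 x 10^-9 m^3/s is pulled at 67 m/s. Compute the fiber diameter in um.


Cross-sectional area from continuity:
  A = Q / v = 6.13779 x 10^-9 / 67 = 9.160881 x 10^-11 m^2
Diameter from circular cross-section:
  d = sqrt(4A / pi) * 10^6 (m -> um)
  d = sqrt(4 * 9.160881 x 10^-11 / pi) * 10^6 = 10.8 um

10.8 um


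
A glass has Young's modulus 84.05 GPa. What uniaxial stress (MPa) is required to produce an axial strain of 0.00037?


Rearrange E = sigma / epsilon:
  sigma = E * epsilon
  E (MPa) = 84.05 * 1000 = 84050
  sigma = 84050 * 0.00037 = 31.1 MPa

31.1 MPa


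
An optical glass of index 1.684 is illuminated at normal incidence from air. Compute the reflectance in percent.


Fresnel reflectance at normal incidence:
  R = ((n - 1)/(n + 1))^2
  (n - 1)/(n + 1) = (1.684 - 1)/(1.684 + 1) = 0.254844
  R = 0.254844^2 = 0.0649455
  R(%) = 0.0649455 * 100 = 6.495%

6.495%


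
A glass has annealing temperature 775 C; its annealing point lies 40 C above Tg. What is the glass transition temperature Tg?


Rearrange T_anneal = Tg + offset for Tg:
  Tg = T_anneal - offset = 775 - 40 = 735 C

735 C


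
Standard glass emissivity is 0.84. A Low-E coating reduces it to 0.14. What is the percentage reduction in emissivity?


Percentage reduction = (1 - coated/uncoated) * 100
  Ratio = 0.14 / 0.84 = 0.1667
  Reduction = (1 - 0.1667) * 100 = 83.3%

83.3%


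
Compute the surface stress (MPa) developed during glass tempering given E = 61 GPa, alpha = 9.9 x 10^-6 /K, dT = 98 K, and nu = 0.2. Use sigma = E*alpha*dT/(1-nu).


Tempering stress: sigma = E * alpha * dT / (1 - nu)
  E (MPa) = 61 * 1000 = 61000
  Numerator = 61000 * (9.9 x 10^-6) * 98 = 59.1822
  Denominator = 1 - 0.2 = 0.8
  sigma = 59.1822 / 0.8 = 74.0 MPa

74.0 MPa


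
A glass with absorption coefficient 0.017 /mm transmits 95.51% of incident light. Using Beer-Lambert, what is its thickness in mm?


Rearrange T = exp(-alpha * thickness):
  thickness = -ln(T) / alpha
  T = 95.51/100 = 0.9551
  ln(T) = -0.04594
  -ln(T) = 0.04594
  thickness = 0.04594 / 0.017 = 2.7 mm

2.7 mm


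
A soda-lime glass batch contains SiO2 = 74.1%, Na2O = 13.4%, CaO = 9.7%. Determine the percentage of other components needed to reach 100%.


Sum the three major oxides:
  SiO2 + Na2O + CaO = 74.1 + 13.4 + 9.7 = 97.2%
Subtract from 100%:
  Others = 100 - 97.2 = 2.8%

2.8%


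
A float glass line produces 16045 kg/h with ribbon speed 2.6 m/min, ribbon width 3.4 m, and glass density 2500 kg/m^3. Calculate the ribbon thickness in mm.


Ribbon cross-section from mass balance:
  Volume rate = throughput / density = 16045 / 2500 = 6.418 m^3/h
  thickness = volume rate / (speed * 60 * width), i.e.
  thickness = throughput / (60 * speed * width * density) * 1000
  thickness = 16045 / (60 * 2.6 * 3.4 * 2500) * 1000 = 12.1 mm

12.1 mm


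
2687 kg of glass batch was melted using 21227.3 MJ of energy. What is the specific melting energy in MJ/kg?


Rearrange E = m * s for s:
  s = E / m
  s = 21227.3 / 2687 = 7.9 MJ/kg

7.9 MJ/kg


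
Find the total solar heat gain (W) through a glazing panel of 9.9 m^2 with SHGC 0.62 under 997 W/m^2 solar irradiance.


Solar heat gain: Q = Area * SHGC * Irradiance
  Q = 9.9 * 0.62 * 997 = 6119.6 W

6119.6 W


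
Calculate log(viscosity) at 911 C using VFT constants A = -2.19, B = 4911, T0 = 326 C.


VFT equation: log(eta) = A + B / (T - T0)
  T - T0 = 911 - 326 = 585
  B / (T - T0) = 4911 / 585 = 8.395
  log(eta) = -2.19 + 8.395 = 6.205

6.205


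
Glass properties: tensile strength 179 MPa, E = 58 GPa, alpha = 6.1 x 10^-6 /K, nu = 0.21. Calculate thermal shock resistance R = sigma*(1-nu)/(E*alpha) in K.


Thermal shock resistance: R = sigma * (1 - nu) / (E * alpha)
  Numerator = 179 * (1 - 0.21) = 141.41
  Denominator = 58 * 1000 * (6.1 x 10^-6) = 0.3538
  R = 141.41 / 0.3538 = 399.7 K

399.7 K


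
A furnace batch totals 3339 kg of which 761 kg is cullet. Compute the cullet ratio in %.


Cullet ratio = (cullet mass / total batch mass) * 100
  Ratio = 761 / 3339 * 100 = 22.79%

22.79%


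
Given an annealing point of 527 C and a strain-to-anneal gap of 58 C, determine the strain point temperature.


Strain point = annealing point - difference:
  T_strain = 527 - 58 = 469 C

469 C


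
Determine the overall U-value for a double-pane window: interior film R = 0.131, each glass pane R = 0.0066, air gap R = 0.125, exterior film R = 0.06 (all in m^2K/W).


Total thermal resistance (series):
  R_total = R_in + R_glass + R_air + R_glass + R_out
  R_total = 0.131 + 0.0066 + 0.125 + 0.0066 + 0.06 = 0.3292 m^2K/W
U-value = 1 / R_total = 1 / 0.3292 = 3.038 W/m^2K

3.038 W/m^2K


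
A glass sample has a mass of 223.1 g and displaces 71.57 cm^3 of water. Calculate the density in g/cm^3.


Use the definition of density:
  rho = mass / volume
  rho = 223.1 / 71.57 = 3.117 g/cm^3

3.117 g/cm^3


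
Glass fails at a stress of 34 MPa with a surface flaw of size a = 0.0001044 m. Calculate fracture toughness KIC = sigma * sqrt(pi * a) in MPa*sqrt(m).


Fracture toughness: KIC = sigma * sqrt(pi * a)
  pi * a = pi * 0.0001044 = 0.000327982
  sqrt(pi * a) = 0.01811
  KIC = 34 * 0.01811 = 0.616 MPa*sqrt(m)

0.616 MPa*sqrt(m)


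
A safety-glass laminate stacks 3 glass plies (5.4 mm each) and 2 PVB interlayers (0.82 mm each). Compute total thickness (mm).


Total thickness = glass contribution + PVB contribution
  Glass: 3 * 5.4 = 16.2 mm
  PVB: 2 * 0.82 = 1.64 mm
  Total = 16.2 + 1.64 = 17.84 mm

17.84 mm


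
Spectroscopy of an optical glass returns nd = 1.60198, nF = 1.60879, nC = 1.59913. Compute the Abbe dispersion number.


Abbe number formula: Vd = (nd - 1) / (nF - nC)
  nd - 1 = 1.60198 - 1 = 0.60198
  nF - nC = 1.60879 - 1.59913 = 0.00966
  Vd = 0.60198 / 0.00966 = 62.32

62.32


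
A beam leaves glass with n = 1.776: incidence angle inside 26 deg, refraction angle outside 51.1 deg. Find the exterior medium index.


Apply Snell's law: n1 * sin(theta1) = n2 * sin(theta2)
  n2 = n1 * sin(theta1) / sin(theta2)
  sin(26) = 0.438371
  sin(51.1) = 0.778243
  n2 = 1.776 * 0.438371 / 0.778243 = 1.0004

1.0004


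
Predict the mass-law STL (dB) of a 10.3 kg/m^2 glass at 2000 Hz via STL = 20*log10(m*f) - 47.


Mass law: STL = 20 * log10(m * f) - 47
  m * f = 10.3 * 2000 = 20600
  log10(20600) = 4.31387
  STL = 20 * 4.31387 - 47 = 86.2774 - 47 = 39.3 dB

39.3 dB


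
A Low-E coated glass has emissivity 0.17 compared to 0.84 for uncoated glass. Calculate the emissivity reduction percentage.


Percentage reduction = (1 - coated/uncoated) * 100
  Ratio = 0.17 / 0.84 = 0.2024
  Reduction = (1 - 0.2024) * 100 = 79.8%

79.8%


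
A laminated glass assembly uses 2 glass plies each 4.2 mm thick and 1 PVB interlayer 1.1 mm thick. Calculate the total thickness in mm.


Total thickness = glass contribution + PVB contribution
  Glass: 2 * 4.2 = 8.4 mm
  PVB: 1 * 1.1 = 1.1 mm
  Total = 8.4 + 1.1 = 9.5 mm

9.5 mm


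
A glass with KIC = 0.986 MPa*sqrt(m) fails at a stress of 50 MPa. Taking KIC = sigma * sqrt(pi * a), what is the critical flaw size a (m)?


Rearrange KIC = sigma * sqrt(pi * a):
  sqrt(pi * a) = KIC / sigma
  sqrt(pi * a) = 0.986 / 50 = 0.01972
  a = (KIC / sigma)^2 / pi
  a = 0.01972^2 / pi = 0.0001238 m

0.0001238 m


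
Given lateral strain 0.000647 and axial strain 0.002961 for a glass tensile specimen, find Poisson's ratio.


Poisson's ratio: nu = lateral strain / axial strain
  nu = 0.000647 / 0.002961 = 0.2185

0.2185


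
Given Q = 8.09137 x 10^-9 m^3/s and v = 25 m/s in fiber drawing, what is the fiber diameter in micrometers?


Cross-sectional area from continuity:
  A = Q / v = 8.09137 x 10^-9 / 25 = 3.236548 x 10^-10 m^2
Diameter from circular cross-section:
  d = sqrt(4A / pi) * 10^6 (m -> um)
  d = sqrt(4 * 3.236548 x 10^-10 / pi) * 10^6 = 20.3 um

20.3 um


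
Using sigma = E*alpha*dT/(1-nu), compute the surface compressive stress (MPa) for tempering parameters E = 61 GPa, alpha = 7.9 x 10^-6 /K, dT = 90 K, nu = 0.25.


Tempering stress: sigma = E * alpha * dT / (1 - nu)
  E (MPa) = 61 * 1000 = 61000
  Numerator = 61000 * (7.9 x 10^-6) * 90 = 43.371
  Denominator = 1 - 0.25 = 0.75
  sigma = 43.371 / 0.75 = 57.8 MPa

57.8 MPa


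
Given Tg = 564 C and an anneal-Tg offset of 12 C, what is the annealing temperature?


The annealing temperature is Tg plus the offset:
  T_anneal = 564 + 12 = 576 C

576 C


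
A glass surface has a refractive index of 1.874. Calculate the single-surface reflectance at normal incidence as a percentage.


Fresnel reflectance at normal incidence:
  R = ((n - 1)/(n + 1))^2
  (n - 1)/(n + 1) = (1.874 - 1)/(1.874 + 1) = 0.304106
  R = 0.304106^2 = 0.0924805
  R(%) = 0.0924805 * 100 = 9.248%

9.248%


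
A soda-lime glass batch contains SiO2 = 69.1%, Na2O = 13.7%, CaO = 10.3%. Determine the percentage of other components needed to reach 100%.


Sum the three major oxides:
  SiO2 + Na2O + CaO = 69.1 + 13.7 + 10.3 = 93.1%
Subtract from 100%:
  Others = 100 - 93.1 = 6.9%

6.9%


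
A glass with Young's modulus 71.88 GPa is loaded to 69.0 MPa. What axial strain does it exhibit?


Rearrange E = sigma / epsilon:
  epsilon = sigma / E
  E (MPa) = 71.88 * 1000 = 71880
  epsilon = 69.0 / 71880 = 0.00096

0.00096


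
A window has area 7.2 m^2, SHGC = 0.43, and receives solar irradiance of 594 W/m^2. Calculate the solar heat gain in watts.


Solar heat gain: Q = Area * SHGC * Irradiance
  Q = 7.2 * 0.43 * 594 = 1839 W

1839 W


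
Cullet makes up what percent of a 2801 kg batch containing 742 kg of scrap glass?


Cullet ratio = (cullet mass / total batch mass) * 100
  Ratio = 742 / 2801 * 100 = 26.49%

26.49%


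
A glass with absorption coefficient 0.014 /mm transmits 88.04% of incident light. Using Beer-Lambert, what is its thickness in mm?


Rearrange T = exp(-alpha * thickness):
  thickness = -ln(T) / alpha
  T = 88.04/100 = 0.8804
  ln(T) = -0.12738
  -ln(T) = 0.12738
  thickness = 0.12738 / 0.014 = 9.1 mm

9.1 mm


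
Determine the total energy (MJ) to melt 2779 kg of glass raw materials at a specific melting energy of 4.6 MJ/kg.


Total energy = mass * specific energy
  E = 2779 * 4.6 = 12783.4 MJ

12783.4 MJ
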